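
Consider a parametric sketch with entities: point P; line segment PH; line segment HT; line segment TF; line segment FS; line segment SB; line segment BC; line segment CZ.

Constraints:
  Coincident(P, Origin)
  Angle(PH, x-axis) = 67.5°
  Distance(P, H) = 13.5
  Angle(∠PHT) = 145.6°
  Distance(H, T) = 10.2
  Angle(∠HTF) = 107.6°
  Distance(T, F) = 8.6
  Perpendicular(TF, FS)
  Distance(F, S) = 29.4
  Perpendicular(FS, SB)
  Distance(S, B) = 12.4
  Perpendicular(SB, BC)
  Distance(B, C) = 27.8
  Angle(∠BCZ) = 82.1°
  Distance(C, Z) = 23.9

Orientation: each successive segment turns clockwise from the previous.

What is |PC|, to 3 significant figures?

21.5

The perpendicularity gives SB at right angles to FS, so SB runs at 141°; with |SB| = 12.4, B = (-7.85, -2.30). SB is perpendicular to BC, so BC runs at 50.7°; with |BC| = 27.8, C = (9.76, 19.2). Then |PC| = |C − P| = 21.5.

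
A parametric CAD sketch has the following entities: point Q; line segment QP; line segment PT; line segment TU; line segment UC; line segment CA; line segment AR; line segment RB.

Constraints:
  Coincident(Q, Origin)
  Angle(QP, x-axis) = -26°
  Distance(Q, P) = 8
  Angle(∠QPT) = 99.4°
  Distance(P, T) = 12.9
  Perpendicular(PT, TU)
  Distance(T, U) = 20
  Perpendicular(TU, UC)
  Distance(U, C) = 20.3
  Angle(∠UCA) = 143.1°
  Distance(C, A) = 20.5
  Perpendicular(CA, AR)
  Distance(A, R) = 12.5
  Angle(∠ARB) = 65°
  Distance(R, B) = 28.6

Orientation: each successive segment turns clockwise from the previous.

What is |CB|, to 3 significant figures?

5.44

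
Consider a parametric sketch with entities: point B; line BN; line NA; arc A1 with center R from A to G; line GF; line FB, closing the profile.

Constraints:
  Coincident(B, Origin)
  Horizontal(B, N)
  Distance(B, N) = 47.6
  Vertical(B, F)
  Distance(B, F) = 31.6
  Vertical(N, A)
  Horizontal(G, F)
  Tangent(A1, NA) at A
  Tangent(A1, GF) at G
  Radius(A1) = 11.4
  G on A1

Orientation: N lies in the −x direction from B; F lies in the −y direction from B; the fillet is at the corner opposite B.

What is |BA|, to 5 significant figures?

51.709

B is at the origin; B and N share the same y with |BN| = 47.6 and N on the −x side, so N = (-47.600, 0.0000). BF is vertical with |BF| = 31.6 and F on the −y side, so F = (0.0000, -31.600). The virtual corner opposite B is at (-47.600, -31.600). Since A1 is tangent to NA there, RA ⟂ NA and tangency of A1 to GF means the radius RG is perpendicular to GF, with radius 11.4, so the center R sits 11.4 in from both sides at R = (-36.200, -20.200). That places the tangent points at A = (-47.600, -20.200) on NA and G = (-36.200, -31.600) on GF. Then |BA| = |A − B| = 51.709.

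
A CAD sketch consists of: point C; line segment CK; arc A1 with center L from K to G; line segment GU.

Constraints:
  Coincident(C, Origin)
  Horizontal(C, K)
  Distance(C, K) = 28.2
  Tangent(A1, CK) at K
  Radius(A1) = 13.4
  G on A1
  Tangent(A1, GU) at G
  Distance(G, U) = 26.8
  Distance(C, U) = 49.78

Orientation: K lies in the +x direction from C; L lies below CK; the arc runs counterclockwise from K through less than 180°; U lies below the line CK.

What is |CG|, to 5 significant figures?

23.818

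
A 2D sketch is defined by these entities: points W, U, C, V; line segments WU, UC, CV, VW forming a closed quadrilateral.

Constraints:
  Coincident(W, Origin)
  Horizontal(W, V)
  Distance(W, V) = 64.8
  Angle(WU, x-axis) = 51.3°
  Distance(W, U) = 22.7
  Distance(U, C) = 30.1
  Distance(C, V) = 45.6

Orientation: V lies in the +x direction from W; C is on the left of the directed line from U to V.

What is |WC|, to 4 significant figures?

52.50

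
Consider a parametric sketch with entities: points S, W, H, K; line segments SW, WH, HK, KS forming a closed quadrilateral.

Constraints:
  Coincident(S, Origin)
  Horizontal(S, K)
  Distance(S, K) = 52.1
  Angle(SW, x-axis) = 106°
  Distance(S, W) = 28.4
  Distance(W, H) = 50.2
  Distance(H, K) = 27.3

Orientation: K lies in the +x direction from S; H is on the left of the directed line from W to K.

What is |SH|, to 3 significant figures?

49.4

Checks: S.y = 0.00, K.y = 0.00 ✓; |WH| = 50.20 ✓; |HK| = 27.30 ✓.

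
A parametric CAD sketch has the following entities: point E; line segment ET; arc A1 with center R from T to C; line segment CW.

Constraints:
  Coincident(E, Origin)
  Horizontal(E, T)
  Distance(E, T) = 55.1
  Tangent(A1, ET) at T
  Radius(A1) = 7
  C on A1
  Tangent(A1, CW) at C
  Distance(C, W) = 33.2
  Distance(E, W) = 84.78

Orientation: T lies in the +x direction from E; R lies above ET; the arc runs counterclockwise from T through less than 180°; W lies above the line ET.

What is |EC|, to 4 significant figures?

61.10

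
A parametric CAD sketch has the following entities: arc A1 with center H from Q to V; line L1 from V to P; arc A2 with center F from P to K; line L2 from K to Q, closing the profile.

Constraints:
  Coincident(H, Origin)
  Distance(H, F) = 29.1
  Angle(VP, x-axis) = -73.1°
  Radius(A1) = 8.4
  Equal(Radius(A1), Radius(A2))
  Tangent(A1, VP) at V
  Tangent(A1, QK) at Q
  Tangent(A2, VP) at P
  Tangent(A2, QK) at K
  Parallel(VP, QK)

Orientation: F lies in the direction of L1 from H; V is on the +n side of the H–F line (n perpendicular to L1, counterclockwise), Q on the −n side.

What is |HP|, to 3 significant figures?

30.3

Tangency of A1 to both parallel lines with radius 8.4 puts V and Q at H ± 8.4·n: V = (8.04, 2.44), Q = (-8.04, -2.44). Equal radii place P and K the same way about F: P = F + 8.4·n = (16.5, -25.4), K = F − 8.4·n = (0.422, -30.3). Then |HP| = |P − H| = 30.3.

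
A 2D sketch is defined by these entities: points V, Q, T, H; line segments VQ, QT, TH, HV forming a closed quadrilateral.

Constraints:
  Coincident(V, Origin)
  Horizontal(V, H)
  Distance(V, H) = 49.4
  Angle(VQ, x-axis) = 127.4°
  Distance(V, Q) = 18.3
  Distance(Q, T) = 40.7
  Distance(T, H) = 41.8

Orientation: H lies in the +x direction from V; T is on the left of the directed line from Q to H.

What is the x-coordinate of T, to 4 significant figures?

24.76

V is at the origin; VH is horizontal with |VH| = 49.4 and H in +x, so H = (49.4, 0). VQ runs at 127.4° with |VQ| = 18.3, so Q = (-11.11, 14.54). T is determined by |QT| = 40.7 and |TH| = 41.8 together: it lies at the intersection of circle(Q, 40.7) and circle(H, 41.8). With |QH| = 62.24, the foot of the radical line on QH is 30.39 from Q and the perpendicular offset is √(40.7² − 30.39²) = 27.07. Taking the left-of-QH solution: T = (24.76, 33.76).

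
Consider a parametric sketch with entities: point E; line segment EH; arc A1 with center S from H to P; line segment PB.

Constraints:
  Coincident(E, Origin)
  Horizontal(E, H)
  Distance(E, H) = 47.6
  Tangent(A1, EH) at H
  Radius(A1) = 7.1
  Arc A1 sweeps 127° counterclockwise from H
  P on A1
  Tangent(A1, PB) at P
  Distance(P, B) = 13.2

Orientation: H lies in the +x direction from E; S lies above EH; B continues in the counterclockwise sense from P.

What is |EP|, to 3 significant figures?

54.5

E is at the origin; EH is horizontal with |EH| = 47.6 and H on the +x side, so H = (47.6, 0.00). A1 meets EH tangentially, so SH is at right angles to EH, so S = H + (0, 7.1) = (47.6, 7.10). On A1, H sits at bearing -90° from S; a 127° counterclockwise sweep puts P at bearing 37°, so P = S + 7.1·(cos 37°, sin 37°) = (53.3, 11.4). Then |EP| = |P − E| = 54.5.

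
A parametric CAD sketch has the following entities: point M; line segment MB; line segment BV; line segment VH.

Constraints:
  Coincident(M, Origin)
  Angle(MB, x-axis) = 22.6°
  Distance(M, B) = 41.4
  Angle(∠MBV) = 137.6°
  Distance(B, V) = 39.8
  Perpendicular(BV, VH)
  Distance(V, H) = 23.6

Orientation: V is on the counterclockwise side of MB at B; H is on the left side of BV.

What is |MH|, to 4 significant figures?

70.50

∠MBV = 137.6°, so BV runs at 22.6° + (180° − 137.6°) = 65.00° from the x-axis; with |BV| = 39.8, V = B + 39.8·(cos 65.00°, sin 65.00°) = (55.04, 51.98). BV is perpendicular to VH; with |VH| = 23.6 on the left of BV, H = V + 23.6·(-0.9063, 0.4226) = (33.65, 61.95). Then |MH| = |H − M| = 70.50.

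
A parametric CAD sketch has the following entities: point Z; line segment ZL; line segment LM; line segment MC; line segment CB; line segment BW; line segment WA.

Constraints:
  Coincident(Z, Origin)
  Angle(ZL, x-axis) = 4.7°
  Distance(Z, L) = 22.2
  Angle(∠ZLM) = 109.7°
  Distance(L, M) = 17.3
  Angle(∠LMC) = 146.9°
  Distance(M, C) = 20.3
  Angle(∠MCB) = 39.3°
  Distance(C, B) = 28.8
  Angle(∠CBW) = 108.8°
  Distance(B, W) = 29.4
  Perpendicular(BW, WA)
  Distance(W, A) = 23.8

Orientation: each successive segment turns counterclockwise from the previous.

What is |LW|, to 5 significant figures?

14.162

Z is at the origin; ZL runs at 4.7° with length 22.2, so L = (22.125, 1.8190). ∠ZLM = 109.7° gives LM at 75.000° from the x-axis; with |LM| = 17.3, M = (26.603, 18.530). ∠LMC = 146.9° gives MC at 108.10° from the x-axis; with |MC| = 20.3, C = (20.296, 37.825). ∠MCB = 39.3° gives CB at -111.20° from the x-axis; with |CB| = 28.8, B = (9.8814, 10.974). ∠CBW = 108.8° gives BW at -40.000° from the x-axis; with |BW| = 29.4, W = (32.403, -7.9239). Then |LW| = |W − L| = 14.162.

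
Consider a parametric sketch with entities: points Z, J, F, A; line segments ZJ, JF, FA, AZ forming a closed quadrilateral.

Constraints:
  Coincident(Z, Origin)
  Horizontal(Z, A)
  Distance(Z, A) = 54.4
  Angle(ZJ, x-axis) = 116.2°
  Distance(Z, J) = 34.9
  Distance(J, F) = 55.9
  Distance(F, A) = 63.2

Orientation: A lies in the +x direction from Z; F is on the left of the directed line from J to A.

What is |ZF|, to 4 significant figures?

67.93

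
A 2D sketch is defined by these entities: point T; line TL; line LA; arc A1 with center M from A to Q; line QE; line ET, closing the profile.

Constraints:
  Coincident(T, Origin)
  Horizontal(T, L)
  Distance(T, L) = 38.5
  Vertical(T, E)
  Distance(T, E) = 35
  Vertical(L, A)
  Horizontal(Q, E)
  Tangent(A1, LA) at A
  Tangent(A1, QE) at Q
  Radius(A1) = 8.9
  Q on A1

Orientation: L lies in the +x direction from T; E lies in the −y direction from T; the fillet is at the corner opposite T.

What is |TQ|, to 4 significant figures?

45.84

T is at the origin; T and L share the same y with |TL| = 38.5 and L on the +x side, so L = (38.50, 0.000). T and E share the same x with |TE| = 35.0 and E on the −y side, so E = (0.000, -35.00). The virtual corner opposite T is at (38.50, -35.00). Tangency of A1 to LA means the radius MA is perpendicular to LA and tangency of A1 to QE means the radius MQ is perpendicular to QE, with radius 8.9, so the center M sits 8.9 in from both sides at M = (29.60, -26.10). That places the tangent points at A = (38.50, -26.10) on LA and Q = (29.60, -35.00) on QE. Then |TQ| = |Q − T| = 45.84.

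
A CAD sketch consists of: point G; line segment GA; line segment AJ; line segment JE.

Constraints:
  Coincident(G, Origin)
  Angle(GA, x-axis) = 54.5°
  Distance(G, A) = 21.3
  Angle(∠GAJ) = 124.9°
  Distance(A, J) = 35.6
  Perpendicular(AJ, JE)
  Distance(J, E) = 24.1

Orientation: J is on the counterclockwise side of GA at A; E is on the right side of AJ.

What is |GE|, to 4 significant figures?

63.34

G is at the origin; GA runs at 54.5° with length 21.3, so A = 21.3·(cos 54.5°, sin 54.5°) = (12.37, 17.34). ∠GAJ = 124.9°, so AJ runs at 54.5° + (180° − 124.9°) = 109.6° from the x-axis; with |AJ| = 35.6, J = A + 35.6·(cos 109.6°, sin 109.6°) = (0.4269, 50.88). The perpendicularity gives JE at right angles to AJ; with |JE| = 24.1 on the right of AJ, E = J + 24.1·(0.9421, 0.3355) = (23.13, 58.96). Then |GE| = |E − G| = 63.34.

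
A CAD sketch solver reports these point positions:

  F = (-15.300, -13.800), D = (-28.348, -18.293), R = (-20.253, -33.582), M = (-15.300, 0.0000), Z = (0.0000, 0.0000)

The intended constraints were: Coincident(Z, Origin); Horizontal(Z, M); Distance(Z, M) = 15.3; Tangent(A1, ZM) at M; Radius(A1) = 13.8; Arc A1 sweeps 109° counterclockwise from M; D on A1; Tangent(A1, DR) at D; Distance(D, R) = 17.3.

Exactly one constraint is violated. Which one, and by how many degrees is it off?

Tangent(A1, DR) at D — off by 8.90°.

Z = (0.00, 0.00) ✓; Z.y = 0.00, M.y = 0.00 ✓; |ZM| = 15.30 ✓; ∠(FM, MZ) = 90.00° ✓; |FM| = 13.80 ✓; bearing(F→D) − bearing(F→M) = 109.0° ✓; |FD| = 13.80 ✓; ∠(FD, DR) = 81.10° ✗; |DR| = 17.30 ✓.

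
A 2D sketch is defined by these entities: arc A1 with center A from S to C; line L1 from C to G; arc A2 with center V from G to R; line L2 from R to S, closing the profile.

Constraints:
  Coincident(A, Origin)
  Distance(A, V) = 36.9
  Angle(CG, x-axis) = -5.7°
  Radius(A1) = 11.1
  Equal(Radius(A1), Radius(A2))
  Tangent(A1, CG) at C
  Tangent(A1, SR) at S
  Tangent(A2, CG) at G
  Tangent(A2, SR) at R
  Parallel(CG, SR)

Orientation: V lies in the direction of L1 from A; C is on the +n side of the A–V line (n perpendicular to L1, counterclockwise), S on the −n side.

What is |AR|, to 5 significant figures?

38.533

The slot axis is L1's direction at -5.7°, so u = (cos -5.7°, sin -5.7°) = (0.99506, -0.099320) and n = (−sin -5.7°, cos -5.7°) = (0.099320, 0.99506). A is at the origin and V lies 36.9 along u from A, so V = 36.9·u = (36.718, -3.6649). Tangency of A1 to both parallel lines with radius 11.1 puts C and S at A ± 11.1·n: C = (1.1024, 11.045), S = (-1.1024, -11.045). Equal radii place G and R the same way about V: G = V + 11.1·n = (37.820, 7.3802), R = V − 11.1·n = (35.615, -14.710). Then |AR| = |R − A| = 38.533.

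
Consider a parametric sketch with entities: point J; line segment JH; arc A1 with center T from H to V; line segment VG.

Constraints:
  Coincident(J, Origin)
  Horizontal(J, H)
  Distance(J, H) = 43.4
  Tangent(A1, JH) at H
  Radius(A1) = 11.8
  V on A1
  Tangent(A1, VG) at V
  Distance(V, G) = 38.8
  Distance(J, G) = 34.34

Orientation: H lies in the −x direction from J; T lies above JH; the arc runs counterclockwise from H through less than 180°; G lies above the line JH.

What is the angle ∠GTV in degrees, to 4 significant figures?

73.08°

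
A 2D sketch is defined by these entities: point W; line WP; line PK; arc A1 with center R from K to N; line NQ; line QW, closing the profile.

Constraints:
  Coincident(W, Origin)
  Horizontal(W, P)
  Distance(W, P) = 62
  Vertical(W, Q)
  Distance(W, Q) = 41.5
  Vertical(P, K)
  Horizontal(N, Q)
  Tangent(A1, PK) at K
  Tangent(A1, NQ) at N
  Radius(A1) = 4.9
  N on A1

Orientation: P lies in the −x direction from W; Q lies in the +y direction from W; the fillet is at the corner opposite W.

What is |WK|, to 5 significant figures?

71.997

The virtual corner opposite W is at (-62.000, 41.500). A1 meets PK tangentially, so RK is at right angles to PK and tangency of A1 to NQ means the radius RN is perpendicular to NQ, with radius 4.9, so the center R sits 4.9 in from both sides at R = (-57.100, 36.600). That places the tangent points at K = (-62.000, 36.600) on PK and N = (-57.100, 41.500) on NQ. Then |WK| = |K − W| = 71.997.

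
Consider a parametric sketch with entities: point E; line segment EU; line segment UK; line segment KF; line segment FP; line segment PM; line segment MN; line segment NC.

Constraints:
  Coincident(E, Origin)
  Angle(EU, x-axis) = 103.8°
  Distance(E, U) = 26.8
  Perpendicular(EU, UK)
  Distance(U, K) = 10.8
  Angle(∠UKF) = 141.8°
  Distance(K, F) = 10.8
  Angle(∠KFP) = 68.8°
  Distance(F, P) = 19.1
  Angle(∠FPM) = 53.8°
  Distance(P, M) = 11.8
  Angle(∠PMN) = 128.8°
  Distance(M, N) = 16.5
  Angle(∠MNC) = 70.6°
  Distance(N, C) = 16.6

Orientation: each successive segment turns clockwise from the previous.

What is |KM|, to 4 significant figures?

8.243

∠KFP = 68.8° gives FP at -135.6° from the x-axis; with |FP| = 19.1, P = (0.2845, 10.78). ∠FPM = 53.8° gives PM at 98.20° from the x-axis; with |PM| = 11.8, M = (-1.399, 22.46). Then |KM| = |M − K| = 8.243.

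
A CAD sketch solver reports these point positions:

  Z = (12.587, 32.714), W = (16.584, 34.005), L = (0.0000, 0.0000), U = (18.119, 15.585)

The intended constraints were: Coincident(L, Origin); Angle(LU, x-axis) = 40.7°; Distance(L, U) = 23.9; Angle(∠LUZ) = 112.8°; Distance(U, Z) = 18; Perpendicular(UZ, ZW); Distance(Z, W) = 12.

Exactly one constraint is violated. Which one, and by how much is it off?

Distance(Z, W) = 12 — off by 7.80.

L = (0.00, 0.00) ✓; LU at 40.70° ✓; |LU| = 23.90 ✓; ∠LUZ = 112.8° ✓; |UZ| = 18.00 ✓; ∠(UZ, ZW) = 90.00° ✓; |ZW| = 4.200 ✗.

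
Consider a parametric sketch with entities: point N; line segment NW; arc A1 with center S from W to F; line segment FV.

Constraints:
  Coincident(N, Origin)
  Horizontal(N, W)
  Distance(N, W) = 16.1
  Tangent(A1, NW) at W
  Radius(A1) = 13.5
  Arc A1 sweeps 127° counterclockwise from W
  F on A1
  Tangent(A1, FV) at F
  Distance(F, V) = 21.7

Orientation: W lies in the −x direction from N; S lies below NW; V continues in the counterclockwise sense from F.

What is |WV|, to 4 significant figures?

39.02

N is at the origin; NW is horizontal with |NW| = 16.1 and W on the −x side, so W = (-16.10, 0.000). A1 meets NW tangentially, so SW is at right angles to NW, so S = W + (0, -13.5) = (-16.10, -13.50). On A1, W sits at bearing 90° from S; a 127° counterclockwise sweep puts F at bearing 217°, so F = S + 13.5·(cos 217°, sin 217°) = (-26.88, -21.62). Since A1 is tangent to FV there, SF ⟂ FV, so FV runs along (−sin 217°, cos 217°); with |FV| = 21.7, V = (-13.82, -38.95). Then |WV| = |V − W| = 39.02.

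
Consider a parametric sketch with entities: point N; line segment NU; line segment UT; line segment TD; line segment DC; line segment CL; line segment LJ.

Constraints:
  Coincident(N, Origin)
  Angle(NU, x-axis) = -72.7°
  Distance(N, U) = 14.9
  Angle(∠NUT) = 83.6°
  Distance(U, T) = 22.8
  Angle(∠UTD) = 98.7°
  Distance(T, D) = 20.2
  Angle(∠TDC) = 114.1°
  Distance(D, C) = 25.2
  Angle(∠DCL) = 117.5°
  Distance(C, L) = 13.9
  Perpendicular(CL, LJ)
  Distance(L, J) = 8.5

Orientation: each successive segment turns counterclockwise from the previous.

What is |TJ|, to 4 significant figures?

32.40

N is at the origin; NU runs at -72.7° with length 14.9, so U = (4.431, -14.23). ∠NUT = 83.6° gives UT at 23.70° from the x-axis; with |UT| = 22.8, T = (25.31, -5.062). ∠UTD = 98.7° gives TD at 105.0° from the x-axis; with |TD| = 20.2, D = (20.08, 14.45). ∠TDC = 114.1° gives DC at 170.9° from the x-axis; with |DC| = 25.2, C = (-4.803, 18.44). ∠DCL = 117.5° gives CL at -126.6° from the x-axis; with |CL| = 13.9, L = (-13.09, 7.277). CL ⟂ LJ, so LJ runs at -36.60°; with |LJ| = 8.5, J = (-6.267, 2.209). Then |TJ| = |J − T| = 32.40.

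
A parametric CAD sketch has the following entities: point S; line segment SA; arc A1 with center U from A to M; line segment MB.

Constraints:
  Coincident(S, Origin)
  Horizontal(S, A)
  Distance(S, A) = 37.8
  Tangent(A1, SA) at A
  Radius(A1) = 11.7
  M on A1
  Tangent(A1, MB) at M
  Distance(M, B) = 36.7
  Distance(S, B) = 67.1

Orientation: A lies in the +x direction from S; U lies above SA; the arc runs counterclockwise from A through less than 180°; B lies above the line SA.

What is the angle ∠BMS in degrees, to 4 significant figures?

98.33°

S is at the origin; S and A share the same y with |SA| = 37.8 and A on the +x side, so A = (37.80, 0.000). A1 meets SA tangentially, so UA is at right angles to SA, so U = A + (0, 11.7) = (37.80, 11.70). Since UM ⟂ MB (tangency), |UB| = √(11.7² + 36.7²) = 38.52 regardless of where M sits on A1. So B lies on both circle(S, 67.1) and circle(U, 38.52); the above-SA intersection is B = (45.33, 49.48). M is the foot of the tangent from B: M = (49.43, 13.01).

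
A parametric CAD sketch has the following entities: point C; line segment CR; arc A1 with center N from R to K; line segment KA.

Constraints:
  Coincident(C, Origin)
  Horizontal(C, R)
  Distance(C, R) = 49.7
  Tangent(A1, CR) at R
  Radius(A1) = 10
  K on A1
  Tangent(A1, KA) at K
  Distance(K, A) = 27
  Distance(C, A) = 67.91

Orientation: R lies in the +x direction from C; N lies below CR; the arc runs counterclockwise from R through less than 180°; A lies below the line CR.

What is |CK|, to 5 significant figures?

44.176

C is at the origin; CR is horizontal with |CR| = 49.7 and R on the +x side, so R = (49.700, 0.0000). A1 meets CR tangentially, so NR is at right angles to CR, so N = R + (0, -10) = (49.700, -10.000). Since NK ⟂ KA (tangency), |NA| = √(10.0² + 27.0²) = 28.792 regardless of where K sits on A1. So A lies on both circle(C, 67.91) and circle(N, 28.792); the below-CR intersection is A = (56.259, -38.035). K is the foot of the tangent from A: K = (41.360, -15.518).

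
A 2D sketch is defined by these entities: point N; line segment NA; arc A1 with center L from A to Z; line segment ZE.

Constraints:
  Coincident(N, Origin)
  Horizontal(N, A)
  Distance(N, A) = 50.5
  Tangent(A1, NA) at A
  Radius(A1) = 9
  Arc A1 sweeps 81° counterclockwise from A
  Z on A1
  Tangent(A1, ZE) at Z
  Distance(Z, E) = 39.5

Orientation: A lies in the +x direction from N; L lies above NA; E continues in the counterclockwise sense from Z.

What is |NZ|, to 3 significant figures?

59.9

N is at the origin; NA is horizontal with |NA| = 50.5 and A on the +x side, so A = (50.5, 0.00). Tangency of A1 to NA means the radius LA is perpendicular to NA, so L = A + (0, 9) = (50.5, 9.00). On A1, A sits at bearing -90° from L; an 81° counterclockwise sweep puts Z at bearing -9°, so Z = L + 9.0·(cos -9°, sin -9°) = (59.4, 7.59). Then |NZ| = |Z − N| = 59.9.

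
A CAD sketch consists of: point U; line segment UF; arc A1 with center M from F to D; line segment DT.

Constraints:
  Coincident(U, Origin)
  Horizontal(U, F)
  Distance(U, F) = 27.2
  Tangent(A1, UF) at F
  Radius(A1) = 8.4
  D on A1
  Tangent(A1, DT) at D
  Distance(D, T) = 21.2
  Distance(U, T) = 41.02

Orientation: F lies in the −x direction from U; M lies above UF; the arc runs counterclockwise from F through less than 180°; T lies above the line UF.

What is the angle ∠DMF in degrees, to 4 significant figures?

110.2°

U is at the origin; U and F share the same y with |UF| = 27.2 and F on the −x side, so F = (-27.20, 0.000). A1 meets UF tangentially, so MF is at right angles to UF, so M = F + (0, 8.4) = (-27.20, 8.400). Since MD ⟂ DT (tangency), |MT| = √(8.4² + 21.2²) = 22.80 regardless of where D sits on A1. So T lies on both circle(U, 41.02) and circle(M, 22.80); the above-UF intersection is T = (-26.63, 31.20). D is the foot of the tangent from T: D = (-19.32, 11.30).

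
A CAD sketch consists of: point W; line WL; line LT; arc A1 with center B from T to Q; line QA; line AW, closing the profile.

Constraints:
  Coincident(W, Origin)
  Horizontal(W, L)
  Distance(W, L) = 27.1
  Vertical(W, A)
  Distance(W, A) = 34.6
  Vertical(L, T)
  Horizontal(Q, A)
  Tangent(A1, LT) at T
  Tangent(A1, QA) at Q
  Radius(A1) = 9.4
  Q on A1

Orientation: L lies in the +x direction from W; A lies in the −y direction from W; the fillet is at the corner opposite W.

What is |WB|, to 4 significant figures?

30.79

W is at the origin; WL is horizontal with |WL| = 27.1 and L on the +x side, so L = (27.10, 0.000). WA is vertical with |WA| = 34.6 and A on the −y side, so A = (0.000, -34.60). The virtual corner opposite W is at (27.10, -34.60). Since A1 is tangent to LT there, BT ⟂ LT and since A1 is tangent to QA there, BQ ⟂ QA, with radius 9.4, so the center B sits 9.4 in from both sides at B = (17.70, -25.20). Then |WB| = |B − W| = 30.79.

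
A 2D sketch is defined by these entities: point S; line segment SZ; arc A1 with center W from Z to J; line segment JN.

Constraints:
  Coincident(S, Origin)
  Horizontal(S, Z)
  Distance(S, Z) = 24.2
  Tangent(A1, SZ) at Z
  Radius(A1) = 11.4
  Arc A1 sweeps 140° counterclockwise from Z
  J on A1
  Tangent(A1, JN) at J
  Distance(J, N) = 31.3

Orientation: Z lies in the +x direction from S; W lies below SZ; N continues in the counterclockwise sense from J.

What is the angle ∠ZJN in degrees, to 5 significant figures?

110.00°

On A1, Z sits at bearing 90° from W; a 140° counterclockwise sweep puts J at bearing 230°, so J = W + 11.4·(cos 230°, sin 230°) = (16.872, -20.133). Tangency of A1 to JN means the radius WJ is perpendicular to JN, so JN runs along (−sin 230°, cos 230°); with |JN| = 31.3, N = (40.849, -40.252). Then cos ∠ZJN = JZ·JN / (|JZ||JN|), giving 110.00°.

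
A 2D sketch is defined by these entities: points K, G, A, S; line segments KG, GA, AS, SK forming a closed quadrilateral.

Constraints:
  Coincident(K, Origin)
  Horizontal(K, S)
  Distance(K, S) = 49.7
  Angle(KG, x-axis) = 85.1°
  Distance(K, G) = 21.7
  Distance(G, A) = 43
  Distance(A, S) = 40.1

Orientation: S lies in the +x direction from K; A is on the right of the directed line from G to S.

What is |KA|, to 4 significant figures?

24.33

Checks: KG at 85.10° ✓; |GA| = 43.00 ✓; |AS| = 40.10 ✓.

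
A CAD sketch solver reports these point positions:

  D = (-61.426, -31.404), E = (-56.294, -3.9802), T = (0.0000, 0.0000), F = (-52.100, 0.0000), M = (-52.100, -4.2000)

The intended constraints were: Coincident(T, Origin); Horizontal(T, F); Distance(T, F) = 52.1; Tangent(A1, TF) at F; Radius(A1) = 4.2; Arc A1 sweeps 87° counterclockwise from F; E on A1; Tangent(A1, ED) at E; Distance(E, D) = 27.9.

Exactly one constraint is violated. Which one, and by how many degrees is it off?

Tangent(A1, ED) at E — off by 7.60°.

T = (0.00, 0.00) ✓; T.y = 0.00, F.y = 0.00 ✓; |TF| = 52.10 ✓; ∠(MF, FT) = 90.00° ✓; |MF| = 4.200 ✓; bearing(M→E) − bearing(M→F) = 87.00° ✓; |ME| = 4.200 ✓; ∠(ME, ED) = 97.60° ✗; |ED| = 27.90 ✓.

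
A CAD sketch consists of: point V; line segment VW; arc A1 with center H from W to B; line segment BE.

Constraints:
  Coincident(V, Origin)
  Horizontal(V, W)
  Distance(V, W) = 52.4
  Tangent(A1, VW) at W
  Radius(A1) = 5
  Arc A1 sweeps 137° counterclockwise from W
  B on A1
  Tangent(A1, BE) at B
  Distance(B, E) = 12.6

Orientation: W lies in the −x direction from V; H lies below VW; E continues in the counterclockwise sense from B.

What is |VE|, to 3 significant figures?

49.7

V is at the origin; VW is horizontal with |VW| = 52.4 and W on the −x side, so W = (-52.4, 0.00). A1 meets VW tangentially, so HW is at right angles to VW, so H = W + (0, -5) = (-52.4, -5.00). On A1, W sits at bearing 90° from H; a 137° counterclockwise sweep puts B at bearing 227°, so B = H + 5.0·(cos 227°, sin 227°) = (-55.8, -8.66). Tangency of A1 to BE means the radius HB is perpendicular to BE, so BE runs along (−sin 227°, cos 227°); with |BE| = 12.6, E = (-46.6, -17.2). Then |VE| = |E − V| = 49.7.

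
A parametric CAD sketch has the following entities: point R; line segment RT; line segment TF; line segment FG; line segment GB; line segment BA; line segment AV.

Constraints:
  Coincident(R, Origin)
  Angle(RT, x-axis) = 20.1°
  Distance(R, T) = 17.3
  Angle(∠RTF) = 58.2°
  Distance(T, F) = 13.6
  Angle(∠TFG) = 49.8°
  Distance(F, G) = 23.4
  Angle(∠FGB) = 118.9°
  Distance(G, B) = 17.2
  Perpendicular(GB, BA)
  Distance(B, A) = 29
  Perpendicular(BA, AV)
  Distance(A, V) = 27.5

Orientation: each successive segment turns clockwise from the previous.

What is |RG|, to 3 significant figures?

11.1

R is at the origin; RT runs at 20.1° with length 17.3, so T = (16.2, 5.95). ∠RTF = 58.2° gives TF at -102° from the x-axis; with |TF| = 13.6, F = (13.5, -7.37). ∠TFG = 49.8° gives FG at 128° from the x-axis; with |FG| = 23.4, G = (-0.950, 11.0). Then |RG| = |G − R| = 11.1.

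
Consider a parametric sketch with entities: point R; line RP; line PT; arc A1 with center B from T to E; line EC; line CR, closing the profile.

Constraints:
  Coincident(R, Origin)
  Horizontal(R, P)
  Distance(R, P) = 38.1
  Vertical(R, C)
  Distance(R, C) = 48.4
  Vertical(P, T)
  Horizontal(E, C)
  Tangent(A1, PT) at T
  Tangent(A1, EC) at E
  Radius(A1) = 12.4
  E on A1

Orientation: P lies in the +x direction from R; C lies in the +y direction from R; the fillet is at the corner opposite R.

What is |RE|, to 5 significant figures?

54.800

R is at the origin; R and P share the same y with |RP| = 38.1 and P on the +x side, so P = (38.100, 0.0000). R and C share the same x with |RC| = 48.4 and C on the +y side, so C = (0.0000, 48.400). The virtual corner opposite R is at (38.100, 48.400). Since A1 is tangent to PT there, BT ⟂ PT and tangency of A1 to EC means the radius BE is perpendicular to EC, with radius 12.4, so the center B sits 12.4 in from both sides at B = (25.700, 36.000). That places the tangent points at T = (38.100, 36.000) on PT and E = (25.700, 48.400) on EC. Then |RE| = |E − R| = 54.800.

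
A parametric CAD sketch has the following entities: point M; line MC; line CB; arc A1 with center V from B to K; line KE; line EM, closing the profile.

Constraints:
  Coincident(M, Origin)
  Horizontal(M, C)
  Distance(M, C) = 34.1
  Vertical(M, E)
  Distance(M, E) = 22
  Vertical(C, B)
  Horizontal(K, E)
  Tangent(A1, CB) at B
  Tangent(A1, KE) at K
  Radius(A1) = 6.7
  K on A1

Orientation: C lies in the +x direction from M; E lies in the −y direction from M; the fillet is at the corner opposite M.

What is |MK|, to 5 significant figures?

35.139

The virtual corner opposite M is at (34.100, -22.000). The tangent condition forces VB to be normal to CB and the tangent condition forces VK to be normal to KE, with radius 6.7, so the center V sits 6.7 in from both sides at V = (27.400, -15.300). That places the tangent points at B = (34.100, -15.300) on CB and K = (27.400, -22.000) on KE. Then |MK| = |K − M| = 35.139.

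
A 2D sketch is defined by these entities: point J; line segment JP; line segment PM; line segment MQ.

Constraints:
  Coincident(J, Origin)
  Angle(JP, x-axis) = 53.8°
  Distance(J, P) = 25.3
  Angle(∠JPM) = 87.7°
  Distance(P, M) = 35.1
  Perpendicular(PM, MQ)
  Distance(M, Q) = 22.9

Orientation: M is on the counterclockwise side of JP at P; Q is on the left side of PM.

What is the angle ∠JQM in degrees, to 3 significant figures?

94.0°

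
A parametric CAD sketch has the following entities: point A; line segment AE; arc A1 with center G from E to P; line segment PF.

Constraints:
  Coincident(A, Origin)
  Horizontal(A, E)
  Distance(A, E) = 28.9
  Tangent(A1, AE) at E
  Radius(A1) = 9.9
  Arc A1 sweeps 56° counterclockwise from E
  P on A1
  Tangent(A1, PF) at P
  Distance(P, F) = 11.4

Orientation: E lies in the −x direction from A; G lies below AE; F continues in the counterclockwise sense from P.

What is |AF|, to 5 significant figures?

45.624

On A1, E sits at bearing 90° from G; a 56° counterclockwise sweep puts P at bearing 146°, so P = G + 9.9·(cos 146°, sin 146°) = (-37.107, -4.3640). Since A1 is tangent to PF there, GP ⟂ PF, so PF runs along (−sin 146°, cos 146°); with |PF| = 11.4, F = (-43.482, -13.815). Then |AF| = |F − A| = 45.624.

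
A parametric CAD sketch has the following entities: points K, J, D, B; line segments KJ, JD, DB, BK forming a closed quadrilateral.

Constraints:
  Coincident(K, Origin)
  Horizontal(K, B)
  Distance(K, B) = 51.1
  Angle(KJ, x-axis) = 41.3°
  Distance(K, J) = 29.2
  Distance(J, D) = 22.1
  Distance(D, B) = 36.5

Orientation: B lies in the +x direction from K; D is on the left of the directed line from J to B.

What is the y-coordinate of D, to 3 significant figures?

34.2

Checks: |KB| = 51.10 ✓; |KJ| = 29.20 ✓; |JD| = 22.10 ✓; |DB| = 36.50 ✓.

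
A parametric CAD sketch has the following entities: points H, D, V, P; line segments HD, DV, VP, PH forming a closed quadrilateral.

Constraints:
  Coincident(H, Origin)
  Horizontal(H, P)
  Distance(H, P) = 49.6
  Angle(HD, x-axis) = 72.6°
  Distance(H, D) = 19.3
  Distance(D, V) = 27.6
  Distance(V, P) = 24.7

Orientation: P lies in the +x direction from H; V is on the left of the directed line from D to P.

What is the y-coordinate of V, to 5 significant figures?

18.620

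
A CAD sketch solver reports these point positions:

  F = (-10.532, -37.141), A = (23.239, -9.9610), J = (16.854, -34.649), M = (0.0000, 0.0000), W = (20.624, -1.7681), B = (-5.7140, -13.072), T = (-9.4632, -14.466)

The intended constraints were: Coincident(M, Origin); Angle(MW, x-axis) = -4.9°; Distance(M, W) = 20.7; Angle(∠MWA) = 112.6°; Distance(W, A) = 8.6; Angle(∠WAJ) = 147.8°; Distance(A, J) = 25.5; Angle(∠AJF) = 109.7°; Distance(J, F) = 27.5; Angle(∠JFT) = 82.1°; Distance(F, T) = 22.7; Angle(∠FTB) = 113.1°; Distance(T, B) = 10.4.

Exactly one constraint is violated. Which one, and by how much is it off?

Distance(T, B) = 10.4 — off by 6.40.

M = (0.00, 0.00) ✓; MW at -4.900° ✓; |MW| = 20.70 ✓; ∠MWA = 112.6° ✓; |WA| = 8.600 ✓; ∠WAJ = 147.8° ✓; |AJ| = 25.50 ✓; ∠AJF = 109.7° ✓; |JF| = 27.50 ✓; ∠JFT = 82.10° ✓; |FT| = 22.70 ✓; ∠FTB = 113.1° ✓; |TB| = 4.000 ✗.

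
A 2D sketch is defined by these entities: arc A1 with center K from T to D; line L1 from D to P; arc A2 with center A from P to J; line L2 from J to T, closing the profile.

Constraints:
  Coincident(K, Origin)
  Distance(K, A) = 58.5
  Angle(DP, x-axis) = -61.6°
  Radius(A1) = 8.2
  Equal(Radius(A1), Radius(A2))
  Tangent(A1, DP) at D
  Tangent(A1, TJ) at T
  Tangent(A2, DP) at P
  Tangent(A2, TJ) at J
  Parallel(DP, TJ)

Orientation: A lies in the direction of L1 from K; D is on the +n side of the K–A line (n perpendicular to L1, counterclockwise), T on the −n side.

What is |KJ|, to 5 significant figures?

59.072

The slot axis is L1's direction at -61.6°, so u = (cos -61.6°, sin -61.6°) = (0.47562, -0.87965) and n = (−sin -61.6°, cos -61.6°) = (0.87965, 0.47562). K is at the origin and A lies 58.5 along u from K, so A = 58.5·u = (27.824, -51.459). Tangency of A1 to both parallel lines with radius 8.2 puts D and T at K ± 8.2·n: D = (7.2131, 3.9001), T = (-7.2131, -3.9001). Equal radii place P and J the same way about A: P = A + 8.2·n = (35.037, -47.559), J = A − 8.2·n = (20.611, -55.360). Then |KJ| = |J − K| = 59.072.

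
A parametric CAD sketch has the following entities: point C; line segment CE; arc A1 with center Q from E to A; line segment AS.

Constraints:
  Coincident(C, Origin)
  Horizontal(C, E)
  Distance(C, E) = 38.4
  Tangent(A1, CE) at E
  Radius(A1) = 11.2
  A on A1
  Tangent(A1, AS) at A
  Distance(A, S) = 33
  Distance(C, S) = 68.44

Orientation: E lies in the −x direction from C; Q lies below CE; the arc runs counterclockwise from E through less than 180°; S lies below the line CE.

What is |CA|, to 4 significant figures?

50.48

C is at the origin; C and E share the same y with |CE| = 38.4 and E on the −x side, so E = (-38.40, 0.000). The tangent condition forces QE to be normal to CE, so Q = E + (0, -11.2) = (-38.40, -11.20). Since QA ⟂ AS (tangency), |QS| = √(11.2² + 33.0²) = 34.85 regardless of where A sits on A1. So S lies on both circle(C, 68.44) and circle(Q, 34.85); the below-CE intersection is S = (-53.60, -42.56). A is the foot of the tangent from S: A = (-49.51, -9.814).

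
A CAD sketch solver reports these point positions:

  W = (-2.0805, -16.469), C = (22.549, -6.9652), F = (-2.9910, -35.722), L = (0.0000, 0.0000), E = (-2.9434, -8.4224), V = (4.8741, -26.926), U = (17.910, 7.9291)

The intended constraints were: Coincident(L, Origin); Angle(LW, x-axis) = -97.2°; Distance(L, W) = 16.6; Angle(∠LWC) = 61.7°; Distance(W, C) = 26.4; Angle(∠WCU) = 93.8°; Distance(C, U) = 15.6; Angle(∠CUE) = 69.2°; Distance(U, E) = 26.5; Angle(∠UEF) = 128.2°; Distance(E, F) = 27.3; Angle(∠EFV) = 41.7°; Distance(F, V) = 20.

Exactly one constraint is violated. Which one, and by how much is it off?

Distance(F, V) = 20 — off by 8.20.

L = (0.00, 0.00) ✓; LW at -97.20° ✓; |LW| = 16.60 ✓; ∠LWC = 61.70° ✓; |WC| = 26.40 ✓; ∠WCU = 93.80° ✓; |CU| = 15.60 ✓; ∠CUE = 69.20° ✓; |UE| = 26.50 ✓; ∠UEF = 128.2° ✓; |EF| = 27.30 ✓; ∠EFV = 41.70° ✓; |FV| = 11.80 ✗.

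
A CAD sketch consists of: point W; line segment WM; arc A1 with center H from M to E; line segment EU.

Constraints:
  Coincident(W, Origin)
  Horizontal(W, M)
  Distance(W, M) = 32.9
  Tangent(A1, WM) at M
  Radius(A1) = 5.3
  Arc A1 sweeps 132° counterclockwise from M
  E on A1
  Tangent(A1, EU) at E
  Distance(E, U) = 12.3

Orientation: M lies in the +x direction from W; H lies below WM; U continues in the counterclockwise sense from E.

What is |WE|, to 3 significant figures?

30.3

W is at the origin; W and M share the same y with |WM| = 32.9 and M on the +x side, so M = (32.9, 0.00). The tangent condition forces HM to be normal to WM, so H = M + (0, -5.3) = (32.9, -5.30). On A1, M sits at bearing 90° from H; a 132° counterclockwise sweep puts E at bearing 222°, so E = H + 5.3·(cos 222°, sin 222°) = (29.0, -8.85). Then |WE| = |E − W| = 30.3.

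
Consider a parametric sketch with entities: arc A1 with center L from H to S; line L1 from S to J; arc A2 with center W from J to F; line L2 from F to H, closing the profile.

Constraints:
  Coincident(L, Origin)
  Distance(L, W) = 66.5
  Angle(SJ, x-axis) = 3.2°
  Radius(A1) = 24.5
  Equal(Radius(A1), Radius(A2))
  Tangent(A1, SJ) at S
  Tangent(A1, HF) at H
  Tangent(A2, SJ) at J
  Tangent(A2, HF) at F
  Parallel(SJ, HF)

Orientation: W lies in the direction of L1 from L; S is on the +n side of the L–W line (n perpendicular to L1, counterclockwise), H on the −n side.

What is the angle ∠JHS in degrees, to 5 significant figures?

53.616°

Tangency of A1 to both parallel lines with radius 24.5 puts S and H at L ± 24.5·n: S = (-1.3676, 24.462), H = (1.3676, -24.462). Equal radii place J and F the same way about W: J = W + 24.5·n = (65.029, 28.174), F = W − 24.5·n = (67.764, -20.750). Then cos ∠JHS = HJ·HS / (|HJ||HS|), giving 53.616°.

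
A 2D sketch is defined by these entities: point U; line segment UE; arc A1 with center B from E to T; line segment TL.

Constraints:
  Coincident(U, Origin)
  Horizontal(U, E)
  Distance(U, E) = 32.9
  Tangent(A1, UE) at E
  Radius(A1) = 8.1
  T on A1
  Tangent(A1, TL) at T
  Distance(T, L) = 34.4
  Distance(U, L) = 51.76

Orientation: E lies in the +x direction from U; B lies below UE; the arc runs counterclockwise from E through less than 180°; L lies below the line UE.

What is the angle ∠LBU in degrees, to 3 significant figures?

96.8°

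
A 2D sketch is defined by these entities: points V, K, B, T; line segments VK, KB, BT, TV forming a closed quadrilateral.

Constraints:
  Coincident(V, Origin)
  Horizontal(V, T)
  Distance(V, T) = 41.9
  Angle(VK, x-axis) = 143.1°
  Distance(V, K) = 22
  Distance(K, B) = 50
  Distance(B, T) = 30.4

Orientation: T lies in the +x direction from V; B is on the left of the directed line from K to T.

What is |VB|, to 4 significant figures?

41.18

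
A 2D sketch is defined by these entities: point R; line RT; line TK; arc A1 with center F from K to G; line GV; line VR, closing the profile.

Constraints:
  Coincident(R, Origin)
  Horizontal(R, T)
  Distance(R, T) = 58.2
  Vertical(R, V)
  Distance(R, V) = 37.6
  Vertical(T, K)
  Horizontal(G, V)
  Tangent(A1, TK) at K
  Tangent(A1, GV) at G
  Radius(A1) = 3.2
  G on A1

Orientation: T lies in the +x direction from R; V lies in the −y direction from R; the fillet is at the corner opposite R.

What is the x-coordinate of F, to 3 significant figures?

55.0

RV is vertical with |RV| = 37.6 and V on the −y side, so V = (0.00, -37.6). The virtual corner opposite R is at (58.2, -37.6). A1 meets TK tangentially, so FK is at right angles to TK and since A1 is tangent to GV there, FG ⟂ GV, with radius 3.2, so the center F sits 3.2 in from both sides at F = (55.0, -34.4). So F.x = 55.0.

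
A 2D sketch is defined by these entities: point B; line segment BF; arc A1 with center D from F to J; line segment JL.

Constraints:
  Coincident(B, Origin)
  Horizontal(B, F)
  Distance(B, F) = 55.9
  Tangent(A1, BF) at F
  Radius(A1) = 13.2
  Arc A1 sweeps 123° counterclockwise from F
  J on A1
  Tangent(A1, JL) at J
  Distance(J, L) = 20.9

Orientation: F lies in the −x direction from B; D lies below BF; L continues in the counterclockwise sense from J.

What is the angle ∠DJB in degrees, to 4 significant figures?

16.07°

B is at the origin; BF is horizontal with |BF| = 55.9 and F on the −x side, so F = (-55.90, 0.000). A1 meets BF tangentially, so DF is at right angles to BF, so D = F + (0, -13.2) = (-55.90, -13.20). On A1, F sits at bearing 90° from D; a 123° counterclockwise sweep puts J at bearing 213°, so J = D + 13.2·(cos 213°, sin 213°) = (-66.97, -20.39). Then cos ∠DJB = JD·JB / (|JD||JB|), giving 16.07°.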